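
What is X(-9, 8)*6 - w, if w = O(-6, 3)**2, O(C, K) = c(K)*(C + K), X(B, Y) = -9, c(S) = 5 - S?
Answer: -90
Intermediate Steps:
O(C, K) = (5 - K)*(C + K)
w = 36 (w = (-(-5 + 3)*(-6 + 3))**2 = (-1*(-2)*(-3))**2 = (-6)**2 = 36)
X(-9, 8)*6 - w = -9*6 - 1*36 = -54 - 36 = -90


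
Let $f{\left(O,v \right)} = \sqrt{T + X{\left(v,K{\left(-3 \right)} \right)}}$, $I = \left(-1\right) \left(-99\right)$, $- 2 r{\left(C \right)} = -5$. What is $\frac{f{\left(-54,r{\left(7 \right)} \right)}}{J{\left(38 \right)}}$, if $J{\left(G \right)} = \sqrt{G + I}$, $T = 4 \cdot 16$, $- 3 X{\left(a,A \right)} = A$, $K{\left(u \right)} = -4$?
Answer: $\frac{14 \sqrt{411}}{411} \approx 0.69057$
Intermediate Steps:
$r{\left(C \right)} = \frac{5}{2}$ ($r{\left(C \right)} = \left(- \frac{1}{2}\right) \left(-5\right) = \frac{5}{2}$)
$X{\left(a,A \right)} = - \frac{A}{3}$
$I = 99$
$T = 64$
$f{\left(O,v \right)} = \frac{14 \sqrt{3}}{3}$ ($f{\left(O,v \right)} = \sqrt{64 - - \frac{4}{3}} = \sqrt{64 + \frac{4}{3}} = \sqrt{\frac{196}{3}} = \frac{14 \sqrt{3}}{3}$)
$J{\left(G \right)} = \sqrt{99 + G}$ ($J{\left(G \right)} = \sqrt{G + 99} = \sqrt{99 + G}$)
$\frac{f{\left(-54,r{\left(7 \right)} \right)}}{J{\left(38 \right)}} = \frac{\frac{14}{3} \sqrt{3}}{\sqrt{99 + 38}} = \frac{\frac{14}{3} \sqrt{3}}{\sqrt{137}} = \frac{14 \sqrt{3}}{3} \frac{\sqrt{137}}{137} = \frac{14 \sqrt{411}}{411}$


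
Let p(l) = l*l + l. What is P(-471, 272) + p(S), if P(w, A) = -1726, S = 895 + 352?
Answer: 1554530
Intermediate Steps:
S = 1247
p(l) = l + l² (p(l) = l² + l = l + l²)
P(-471, 272) + p(S) = -1726 + 1247*(1 + 1247) = -1726 + 1247*1248 = -1726 + 1556256 = 1554530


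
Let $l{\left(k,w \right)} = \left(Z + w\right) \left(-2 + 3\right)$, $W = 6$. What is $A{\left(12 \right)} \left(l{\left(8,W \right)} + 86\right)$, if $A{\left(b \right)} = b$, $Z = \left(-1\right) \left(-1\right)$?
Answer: $1116$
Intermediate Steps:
$Z = 1$
$l{\left(k,w \right)} = 1 + w$ ($l{\left(k,w \right)} = \left(1 + w\right) \left(-2 + 3\right) = \left(1 + w\right) 1 = 1 + w$)
$A{\left(12 \right)} \left(l{\left(8,W \right)} + 86\right) = 12 \left(\left(1 + 6\right) + 86\right) = 12 \left(7 + 86\right) = 12 \cdot 93 = 1116$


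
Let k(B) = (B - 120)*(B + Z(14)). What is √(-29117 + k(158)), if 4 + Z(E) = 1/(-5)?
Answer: I*√581815/5 ≈ 152.55*I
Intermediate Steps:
Z(E) = -21/5 (Z(E) = -4 + 1/(-5) = -4 - ⅕ = -21/5)
k(B) = (-120 + B)*(-21/5 + B) (k(B) = (B - 120)*(B - 21/5) = (-120 + B)*(-21/5 + B))
√(-29117 + k(158)) = √(-29117 + (504 + 158² - 621/5*158)) = √(-29117 + (504 + 24964 - 98118/5)) = √(-29117 + 29222/5) = √(-116363/5) = I*√581815/5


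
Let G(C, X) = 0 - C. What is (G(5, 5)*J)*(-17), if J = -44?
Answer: -3740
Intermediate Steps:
G(C, X) = -C
(G(5, 5)*J)*(-17) = (-1*5*(-44))*(-17) = -5*(-44)*(-17) = 220*(-17) = -3740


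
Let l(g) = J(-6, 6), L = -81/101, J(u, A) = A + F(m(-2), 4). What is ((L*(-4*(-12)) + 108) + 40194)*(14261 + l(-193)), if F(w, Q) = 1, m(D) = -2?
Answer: 58022448552/101 ≈ 5.7448e+8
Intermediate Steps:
J(u, A) = 1 + A (J(u, A) = A + 1 = 1 + A)
L = -81/101 (L = -81*1/101 = -81/101 ≈ -0.80198)
l(g) = 7 (l(g) = 1 + 6 = 7)
((L*(-4*(-12)) + 108) + 40194)*(14261 + l(-193)) = ((-(-324)*(-12)/101 + 108) + 40194)*(14261 + 7) = ((-81/101*48 + 108) + 40194)*14268 = ((-3888/101 + 108) + 40194)*14268 = (7020/101 + 40194)*14268 = (4066614/101)*14268 = 58022448552/101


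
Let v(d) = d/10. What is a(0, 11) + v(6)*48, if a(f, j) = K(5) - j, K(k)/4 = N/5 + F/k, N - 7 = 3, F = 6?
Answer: 153/5 ≈ 30.600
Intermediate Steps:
N = 10 (N = 7 + 3 = 10)
K(k) = 8 + 24/k (K(k) = 4*(10/5 + 6/k) = 4*(10*(1/5) + 6/k) = 4*(2 + 6/k) = 8 + 24/k)
v(d) = d/10 (v(d) = d*(1/10) = d/10)
a(f, j) = 64/5 - j (a(f, j) = (8 + 24/5) - j = 64/5 - j)
a(0, 11) + v(6)*48 = (64/5 - 1*11) + ((1/10)*6)*48 = (64/5 - 11) + (3/5)*48 = 9/5 + 144/5 = 153/5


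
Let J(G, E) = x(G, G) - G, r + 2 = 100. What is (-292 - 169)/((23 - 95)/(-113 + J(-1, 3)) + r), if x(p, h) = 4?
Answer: -1383/296 ≈ -4.6723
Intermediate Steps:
r = 98 (r = -2 + 100 = 98)
J(G, E) = 4 - G
(-292 - 169)/((23 - 95)/(-113 + J(-1, 3)) + r) = (-292 - 169)/((23 - 95)/(-113 + (4 - 1*(-1))) + 98) = -461/(-72/(-113 + (4 + 1)) + 98) = -461/(-72/(-113 + 5) + 98) = -461/(-72/(-108) + 98) = -461/(-72*(-1/108) + 98) = -461/(⅔ + 98) = -461/296/3 = -461*3/296 = -1383/296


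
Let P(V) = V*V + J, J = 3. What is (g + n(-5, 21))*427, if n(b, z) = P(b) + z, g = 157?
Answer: 87962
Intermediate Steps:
P(V) = 3 + V² (P(V) = V*V + 3 = V² + 3 = 3 + V²)
n(b, z) = 3 + z + b² (n(b, z) = (3 + b²) + z = 3 + z + b²)
(g + n(-5, 21))*427 = (157 + (3 + 21 + (-5)²))*427 = (157 + (3 + 21 + 25))*427 = (157 + 49)*427 = 206*427 = 87962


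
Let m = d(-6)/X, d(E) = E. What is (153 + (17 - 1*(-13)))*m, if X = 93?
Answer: -366/31 ≈ -11.806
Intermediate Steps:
m = -2/31 (m = -6/93 = -6*1/93 = -2/31 ≈ -0.064516)
(153 + (17 - 1*(-13)))*m = (153 + (17 - 1*(-13)))*(-2/31) = (153 + (17 + 13))*(-2/31) = (153 + 30)*(-2/31) = 183*(-2/31) = -366/31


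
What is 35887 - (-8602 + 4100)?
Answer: 40389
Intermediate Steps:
35887 - (-8602 + 4100) = 35887 - 1*(-4502) = 35887 + 4502 = 40389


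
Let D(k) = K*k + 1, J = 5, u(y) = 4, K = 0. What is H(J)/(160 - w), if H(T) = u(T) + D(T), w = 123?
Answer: 5/37 ≈ 0.13514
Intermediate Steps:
D(k) = 1 (D(k) = 0*k + 1 = 0 + 1 = 1)
H(T) = 5 (H(T) = 4 + 1 = 5)
H(J)/(160 - w) = 5/(160 - 1*123) = 5/(160 - 123) = 5/37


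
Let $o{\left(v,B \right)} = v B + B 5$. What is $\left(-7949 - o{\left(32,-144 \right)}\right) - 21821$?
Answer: $-24442$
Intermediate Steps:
$o{\left(v,B \right)} = 5 B + B v$ ($o{\left(v,B \right)} = B v + 5 B = 5 B + B v$)
$\left(-7949 - o{\left(32,-144 \right)}\right) - 21821 = \left(-7949 - - 144 \left(5 + 32\right)\right) - 21821 = \left(-7949 - \left(-144\right) 37\right) - 21821 = \left(-7949 - -5328\right) - 21821 = \left(-7949 + 5328\right) - 21821 = -2621 - 21821 = -24442$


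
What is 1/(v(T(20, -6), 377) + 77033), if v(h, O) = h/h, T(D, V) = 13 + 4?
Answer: 1/77034 ≈ 1.2981e-5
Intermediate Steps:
T(D, V) = 17
v(h, O) = 1
1/(v(T(20, -6), 377) + 77033) = 1/(1 + 77033) = 1/77034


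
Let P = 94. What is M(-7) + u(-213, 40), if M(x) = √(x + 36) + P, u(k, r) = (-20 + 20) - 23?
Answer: 71 + √29 ≈ 76.385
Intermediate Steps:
u(k, r) = -23 (u(k, r) = 0 - 23 = -23)
M(x) = 94 + √(36 + x) (M(x) = √(x + 36) + 94 = √(36 + x) + 94 = 94 + √(36 + x))
M(-7) + u(-213, 40) = (94 + √(36 - 7)) - 23 = (94 + √29) - 23 = 71 + √29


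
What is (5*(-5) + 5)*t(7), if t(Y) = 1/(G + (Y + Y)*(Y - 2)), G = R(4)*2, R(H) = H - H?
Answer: -2/7 ≈ -0.28571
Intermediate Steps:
R(H) = 0
G = 0 (G = 0*2 = 0)
t(Y) = 1/(2*Y*(-2 + Y)) (t(Y) = 1/(0 + (Y + Y)*(Y - 2)) = 1/(0 + (2*Y)*(-2 + Y)) = 1/(0 + 2*Y*(-2 + Y)) = 1/(2*Y*(-2 + Y)))
(5*(-5) + 5)*t(7) = (5*(-5) + 5)*((½)/(7*(-2 + 7))) = (-25 + 5)*((½)*(⅐)/5) = -10/(7*5) = -20*1/70 = -2/7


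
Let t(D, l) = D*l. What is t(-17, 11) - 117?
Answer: -304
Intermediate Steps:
t(-17, 11) - 117 = -17*11 - 117 = -187 - 117 = -304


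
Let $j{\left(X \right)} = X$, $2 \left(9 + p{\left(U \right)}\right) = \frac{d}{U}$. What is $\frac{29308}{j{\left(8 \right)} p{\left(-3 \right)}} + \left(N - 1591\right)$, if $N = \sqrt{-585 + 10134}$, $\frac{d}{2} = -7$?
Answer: $- \frac{85621}{40} + 3 \sqrt{1061} \approx -2042.8$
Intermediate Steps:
$d = -14$ ($d = 2 \left(-7\right) = -14$)
$p{\left(U \right)} = -9 - \frac{7}{U}$ ($p{\left(U \right)} = -9 + \frac{\left(-14\right) \frac{1}{U}}{2} = -9 - \frac{7}{U}$)
$N = 3 \sqrt{1061}$ ($N = \sqrt{9549} = 3 \sqrt{1061} \approx 97.719$)
$\frac{29308}{j{\left(8 \right)} p{\left(-3 \right)}} + \left(N - 1591\right) = \frac{29308}{8 \left(-9 - \frac{7}{-3}\right)} + \left(3 \sqrt{1061} - 1591\right) = \frac{29308}{8 \left(-9 - - \frac{7}{3}\right)} - \left(1591 - 3 \sqrt{1061}\right) = \frac{29308}{8 \left(-9 + \frac{7}{3}\right)} - \left(1591 - 3 \sqrt{1061}\right) = \frac{29308}{8 \left(- \frac{20}{3}\right)} - \left(1591 - 3 \sqrt{1061}\right) = \frac{29308}{- \frac{160}{3}} - \left(1591 - 3 \sqrt{1061}\right) = 29308 \left(- \frac{3}{160}\right) - \left(1591 - 3 \sqrt{1061}\right) = - \frac{21981}{40} - \left(1591 - 3 \sqrt{1061}\right) = - \frac{85621}{40} + 3 \sqrt{1061}$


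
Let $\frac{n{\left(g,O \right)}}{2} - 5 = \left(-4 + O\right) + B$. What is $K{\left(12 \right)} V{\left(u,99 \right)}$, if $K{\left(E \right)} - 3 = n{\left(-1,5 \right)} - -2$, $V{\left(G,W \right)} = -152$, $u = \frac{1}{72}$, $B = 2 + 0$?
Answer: $-3192$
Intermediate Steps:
$B = 2$
$u = \frac{1}{72} \approx 0.013889$
$n{\left(g,O \right)} = 6 + 2 O$ ($n{\left(g,O \right)} = 10 + 2 \left(\left(-4 + O\right) + 2\right) = 10 + 2 \left(-2 + O\right) = 10 + \left(-4 + 2 O\right) = 6 + 2 O$)
$K{\left(E \right)} = 21$ ($K{\left(E \right)} = 3 + \left(\left(6 + 2 \cdot 5\right) - -2\right) = 3 + \left(\left(6 + 10\right) + 2\right) = 3 + \left(16 + 2\right) = 3 + 18 = 21$)
$K{\left(12 \right)} V{\left(u,99 \right)} = 21 \left(-152\right) = -3192$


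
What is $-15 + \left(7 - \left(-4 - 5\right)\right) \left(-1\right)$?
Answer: $-31$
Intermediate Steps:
$-15 + \left(7 - \left(-4 - 5\right)\right) \left(-1\right) = -15 + \left(7 - -9\right) \left(-1\right) = -15 + \left(7 + 9\right) \left(-1\right) = -15 + 16 \left(-1\right) = -15 - 16 = -31$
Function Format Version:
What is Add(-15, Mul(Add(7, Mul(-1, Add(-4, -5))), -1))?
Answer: -31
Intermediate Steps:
Add(-15, Mul(Add(7, Mul(-1, Add(-4, -5))), -1)) = Add(-15, Mul(Add(7, Mul(-1, -9)), -1)) = Add(-15, Mul(Add(7, 9), -1)) = Add(-15, Mul(16, -1)) = Add(-15, -16) = -31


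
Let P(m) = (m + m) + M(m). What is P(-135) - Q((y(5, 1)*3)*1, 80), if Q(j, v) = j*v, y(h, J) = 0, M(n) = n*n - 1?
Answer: 17954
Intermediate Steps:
M(n) = -1 + n² (M(n) = n² - 1 = -1 + n²)
P(m) = -1 + m² + 2*m (P(m) = (m + m) + (-1 + m²) = 2*m + (-1 + m²) = -1 + m² + 2*m)
P(-135) - Q((y(5, 1)*3)*1, 80) = (-1 + (-135)² + 2*(-135)) - (0*3)*1*80 = (-1 + 18225 - 270) - 0*1*80 = 17954 - 0*80 = 17954 - 1*0 = 17954 + 0 = 17954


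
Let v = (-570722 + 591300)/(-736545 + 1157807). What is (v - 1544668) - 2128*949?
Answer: -750718362051/210631 ≈ -3.5641e+6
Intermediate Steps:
v = 10289/210631 (v = 20578/421262 = 20578*(1/421262) = 10289/210631 ≈ 0.048848)
(v - 1544668) - 2128*949 = (10289/210631 - 1544668) - 2128*949 = -325354955219/210631 - 2019472 = -750718362051/210631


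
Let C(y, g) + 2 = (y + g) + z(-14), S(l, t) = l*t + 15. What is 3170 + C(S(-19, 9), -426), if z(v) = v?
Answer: 2572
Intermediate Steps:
S(l, t) = 15 + l*t
C(y, g) = -16 + g + y (C(y, g) = -2 + ((y + g) - 14) = -2 + ((g + y) - 14) = -2 + (-14 + g + y) = -16 + g + y)
3170 + C(S(-19, 9), -426) = 3170 + (-16 - 426 + (15 - 19*9)) = 3170 + (-16 - 426 + (15 - 171)) = 3170 + (-16 - 426 - 156) = 3170 - 598 = 2572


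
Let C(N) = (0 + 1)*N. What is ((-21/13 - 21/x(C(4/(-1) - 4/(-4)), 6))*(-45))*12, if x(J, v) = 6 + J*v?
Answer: -945/13 ≈ -72.692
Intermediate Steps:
C(N) = N (C(N) = 1*N = N)
((-21/13 - 21/x(C(4/(-1) - 4/(-4)), 6))*(-45))*12 = ((-21/13 - 21/(6 + (4/(-1) - 4/(-4))*6))*(-45))*12 = ((-21*1/13 - 21/(6 + (4*(-1) - 4*(-¼))*6))*(-45))*12 = ((-21/13 - 21/(6 + (-4 + 1)*6))*(-45))*12 = ((-21/13 - 21/(6 - 3*6))*(-45))*12 = ((-21/13 - 21/(6 - 18))*(-45))*12 = ((-21/13 - 21/(-12))*(-45))*12 = ((-21/13 - 21*(-1/12))*(-45))*12 = ((-21/13 + 7/4)*(-45))*12 = ((7/52)*(-45))*12 = -315/52*12 = -945/13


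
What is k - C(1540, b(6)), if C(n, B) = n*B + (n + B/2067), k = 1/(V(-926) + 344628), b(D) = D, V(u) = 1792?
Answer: -2573007528551/238683380 ≈ -10780.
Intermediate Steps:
k = 1/346420 (k = 1/(1792 + 344628) = 1/346420 ≈ 2.8867e-6)
C(n, B) = n + B/2067 + B*n (C(n, B) = B*n + (n + B*(1/2067)) = B*n + (n + B/2067) = n + B/2067 + B*n)
k - C(1540, b(6)) = 1/346420 - (1540 + (1/2067)*6 + 6*1540) = 1/346420 - (1540 + 2/689 + 9240) = 1/346420 - 1*7427422/689 = 1/346420 - 7427422/689 = -2573007528551/238683380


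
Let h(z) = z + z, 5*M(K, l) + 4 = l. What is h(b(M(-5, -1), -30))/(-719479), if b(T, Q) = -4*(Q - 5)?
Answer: -280/719479 ≈ -0.00038917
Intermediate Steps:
M(K, l) = -4/5 + l/5
b(T, Q) = 20 - 4*Q (b(T, Q) = -4*(-5 + Q) = 20 - 4*Q)
h(z) = 2*z
h(b(M(-5, -1), -30))/(-719479) = (2*(20 - 4*(-30)))/(-719479) = (2*(20 + 120))*(-1/719479) = (2*140)*(-1/719479) = 280*(-1/719479) = -280/719479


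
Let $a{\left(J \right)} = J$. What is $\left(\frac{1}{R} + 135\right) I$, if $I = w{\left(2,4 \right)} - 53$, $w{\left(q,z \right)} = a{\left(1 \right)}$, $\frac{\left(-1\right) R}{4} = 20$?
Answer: $- \frac{140387}{20} \approx -7019.4$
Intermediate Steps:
$R = -80$ ($R = \left(-4\right) 20 = -80$)
$w{\left(q,z \right)} = 1$
$I = -52$ ($I = 1 - 53 = -52$)
$\left(\frac{1}{R} + 135\right) I = \left(\frac{1}{-80} + 135\right) \left(-52\right) = \left(- \frac{1}{80} + 135\right) \left(-52\right) = \frac{10799}{80} \left(-52\right) = - \frac{140387}{20}$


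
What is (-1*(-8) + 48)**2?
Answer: 3136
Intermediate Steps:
(-1*(-8) + 48)**2 = (8 + 48)**2 = 56**2 = 3136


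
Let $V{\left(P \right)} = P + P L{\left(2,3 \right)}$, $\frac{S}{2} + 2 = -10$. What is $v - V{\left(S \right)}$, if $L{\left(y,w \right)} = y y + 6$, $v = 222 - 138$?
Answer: $348$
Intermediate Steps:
$S = -24$ ($S = -4 + 2 \left(-10\right) = -4 - 20 = -24$)
$v = 84$ ($v = 222 - 138 = 84$)
$L{\left(y,w \right)} = 6 + y^{2}$ ($L{\left(y,w \right)} = y^{2} + 6 = 6 + y^{2}$)
$V{\left(P \right)} = 11 P$ ($V{\left(P \right)} = P + P \left(6 + 2^{2}\right) = P + P \left(6 + 4\right) = P + P 10 = P + 10 P = 11 P$)
$v - V{\left(S \right)} = 84 - 11 \left(-24\right) = 84 - -264 = 84 + 264 = 348$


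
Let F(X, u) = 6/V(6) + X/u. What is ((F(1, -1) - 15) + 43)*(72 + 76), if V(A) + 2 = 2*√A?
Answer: 20424/5 + 444*√6/5 ≈ 4302.3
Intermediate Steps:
V(A) = -2 + 2*√A
F(X, u) = 6/(-2 + 2*√6) + X/u
((F(1, -1) - 15) + 43)*(72 + 76) = (((-3*(-1) + 1*(1 - √6))/((-1)*(1 - √6)) - 15) + 43)*(72 + 76) = ((-(3 + (1 - √6))/(1 - √6) - 15) + 43)*148 = ((-(4 - √6)/(1 - √6) - 15) + 43)*148 = ((-15 - (4 - √6)/(1 - √6)) + 43)*148 = (28 - (4 - √6)/(1 - √6))*148 = 4144 - 148*(4 - √6)/(1 - √6)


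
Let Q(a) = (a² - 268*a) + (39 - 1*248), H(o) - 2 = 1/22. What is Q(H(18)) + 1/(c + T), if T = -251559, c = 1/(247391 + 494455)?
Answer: -68013130894484227/90323130349892 ≈ -753.00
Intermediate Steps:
c = 1/741846 ≈ 1.3480e-6
H(o) = 45/22 (H(o) = 2 + 1/22 = 45/22)
Q(a) = -209 + a² - 268*a (Q(a) = (a² - 268*a) + (39 - 248) = (a² - 268*a) - 209 = -209 + a² - 268*a)
Q(H(18)) + 1/(c + T) = (-209 + (45/22)² - 268*45/22) + 1/(1/741846 - 251559) = (-209 + 2025/484 - 6030/11) + 1/(-186618037913/741846) = -364451/484 - 741846/186618037913 = -68013130894484227/90323130349892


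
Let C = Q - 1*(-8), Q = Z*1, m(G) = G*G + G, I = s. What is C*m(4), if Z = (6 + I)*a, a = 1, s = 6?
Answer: 400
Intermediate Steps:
I = 6
m(G) = G + G**2 (m(G) = G**2 + G = G + G**2)
Z = 12 (Z = (6 + 6)*1 = 12*1 = 12)
Q = 12 (Q = 12*1 = 12)
C = 20 (C = 12 - 1*(-8) = 12 + 8 = 20)
C*m(4) = 20*(4*(1 + 4)) = 20*(4*5) = 20*20 = 400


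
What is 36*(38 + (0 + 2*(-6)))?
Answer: 936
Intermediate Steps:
36*(38 + (0 + 2*(-6))) = 36*(38 + (0 - 12)) = 36*(38 - 12) = 36*26 = 936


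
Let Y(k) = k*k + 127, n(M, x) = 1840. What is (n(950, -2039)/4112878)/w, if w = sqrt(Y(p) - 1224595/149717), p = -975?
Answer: 920*sqrt(21311093957287313)/292718694246010571 ≈ 4.5882e-7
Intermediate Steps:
Y(k) = 127 + k**2 (Y(k) = k**2 + 127 = 127 + k**2)
w = sqrt(21311093957287313)/149717 (w = sqrt((127 + (-975)**2) - 1224595/149717) = sqrt((127 + 950625) - 1224595*1/149717) = sqrt(950752 - 1224595/149717) = sqrt(142342512589/149717) = sqrt(21311093957287313)/149717 ≈ 975.06)
(n(950, -2039)/4112878)/w = (1840/4112878)/((sqrt(21311093957287313)/149717)) = (1840*(1/4112878))*(sqrt(21311093957287313)/142342512589) = 920*(sqrt(21311093957287313)/142342512589)/2056439 = 920*sqrt(21311093957287313)/292718694246010571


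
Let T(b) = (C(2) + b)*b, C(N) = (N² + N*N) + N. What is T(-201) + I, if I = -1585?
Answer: 36806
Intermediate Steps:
C(N) = N + 2*N² (C(N) = (N² + N²) + N = 2*N² + N = N + 2*N²)
T(b) = b*(10 + b) (T(b) = (2*(1 + 2*2) + b)*b = (2*(1 + 4) + b)*b = (2*5 + b)*b = (10 + b)*b = b*(10 + b))
T(-201) + I = -201*(10 - 201) - 1585 = -201*(-191) - 1585 = 38391 - 1585 = 36806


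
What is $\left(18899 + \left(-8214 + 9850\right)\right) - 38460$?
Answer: $-17925$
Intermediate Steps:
$\left(18899 + \left(-8214 + 9850\right)\right) - 38460 = \left(18899 + 1636\right) - 38460 = 20535 - 38460 = -17925$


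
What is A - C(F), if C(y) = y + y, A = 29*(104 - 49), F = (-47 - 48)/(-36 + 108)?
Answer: 57515/36 ≈ 1597.6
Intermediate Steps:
F = -95/72 ≈ -1.3194
A = 1595 (A = 29*55 = 1595)
C(y) = 2*y
A - C(F) = 1595 - 2*(-95)/72 = 1595 - 1*(-95/36) = 1595 + 95/36 = 57515/36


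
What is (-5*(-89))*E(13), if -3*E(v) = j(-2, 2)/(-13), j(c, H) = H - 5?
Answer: -445/13 ≈ -34.231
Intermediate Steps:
j(c, H) = -5 + H
E(v) = -1/13 (E(v) = -(-5 + 2)/(3*(-13)) = -(-1)*(-1)/13 = -⅓*3/13 = -1/13)
(-5*(-89))*E(13) = -5*(-89)*(-1/13) = 445*(-1/13) = -445/13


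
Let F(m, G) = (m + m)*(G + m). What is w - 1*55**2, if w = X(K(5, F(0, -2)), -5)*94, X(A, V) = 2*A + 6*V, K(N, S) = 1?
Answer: -5657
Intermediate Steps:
F(m, G) = 2*m*(G + m) (F(m, G) = (2*m)*(G + m) = 2*m*(G + m))
w = -2632 (w = (2*1 + 6*(-5))*94 = (2 - 30)*94 = -28*94 = -2632)
w - 1*55**2 = -2632 - 1*55**2 = -2632 - 1*3025 = -2632 - 3025 = -5657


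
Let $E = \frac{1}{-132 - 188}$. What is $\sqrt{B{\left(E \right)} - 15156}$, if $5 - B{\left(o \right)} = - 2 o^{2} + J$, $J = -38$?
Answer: $\frac{i \sqrt{1547571198}}{320} \approx 122.93 i$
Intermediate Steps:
$E = - \frac{1}{320}$ ($E = \frac{1}{-320} = - \frac{1}{320} \approx -0.003125$)
$B{\left(o \right)} = 43 + 2 o^{2}$ ($B{\left(o \right)} = 5 - \left(- 2 o^{2} - 38\right) = 5 - \left(-38 - 2 o^{2}\right) = 5 + \left(38 + 2 o^{2}\right) = 43 + 2 o^{2}$)
$\sqrt{B{\left(E \right)} - 15156} = \sqrt{\left(43 + 2 \left(- \frac{1}{320}\right)^{2}\right) - 15156} = \sqrt{\left(43 + 2 \cdot \frac{1}{102400}\right) - 15156} = \sqrt{\left(43 + \frac{1}{51200}\right) - 15156} = \sqrt{\frac{2201601}{51200} - 15156} = \sqrt{- \frac{773785599}{51200}} = \frac{i \sqrt{1547571198}}{320}$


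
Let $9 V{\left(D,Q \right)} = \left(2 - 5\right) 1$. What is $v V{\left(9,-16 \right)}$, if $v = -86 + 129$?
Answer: $- \frac{43}{3} \approx -14.333$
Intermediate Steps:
$V{\left(D,Q \right)} = - \frac{1}{3}$ ($V{\left(D,Q \right)} = \frac{\left(2 - 5\right) 1}{9} = \frac{\left(-3\right) 1}{9} = \frac{1}{9} \left(-3\right) = - \frac{1}{3}$)
$v = 43$
$v V{\left(9,-16 \right)} = 43 \left(- \frac{1}{3}\right) = - \frac{43}{3}$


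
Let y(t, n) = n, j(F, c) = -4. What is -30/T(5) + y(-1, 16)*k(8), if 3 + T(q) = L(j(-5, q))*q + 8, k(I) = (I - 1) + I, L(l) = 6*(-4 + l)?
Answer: 11286/47 ≈ 240.13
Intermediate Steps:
L(l) = -24 + 6*l
k(I) = -1 + 2*I (k(I) = (-1 + I) + I = -1 + 2*I)
T(q) = 5 - 48*q (T(q) = -3 + ((-24 + 6*(-4))*q + 8) = -3 + ((-24 - 24)*q + 8) = -3 + (-48*q + 8) = -3 + (8 - 48*q) = 5 - 48*q)
-30/T(5) + y(-1, 16)*k(8) = -30/(5 - 48*5) + 16*(-1 + 2*8) = -30/(5 - 240) + 16*(-1 + 16) = -30/(-235) + 16*15 = -30*(-1/235) + 240 = 6/47 + 240 = 11286/47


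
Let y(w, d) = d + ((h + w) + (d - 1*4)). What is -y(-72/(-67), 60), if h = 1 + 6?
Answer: -8313/67 ≈ -124.07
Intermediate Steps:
h = 7
y(w, d) = 3 + w + 2*d (y(w, d) = d + ((7 + w) + (d - 1*4)) = d + ((7 + w) + (d - 4)) = d + ((7 + w) + (-4 + d)) = d + (3 + d + w) = 3 + w + 2*d)
-y(-72/(-67), 60) = -(3 - 72/(-67) + 2*60) = -(3 - 72*(-1/67) + 120) = -(3 + 72/67 + 120) = -1*8313/67 = -8313/67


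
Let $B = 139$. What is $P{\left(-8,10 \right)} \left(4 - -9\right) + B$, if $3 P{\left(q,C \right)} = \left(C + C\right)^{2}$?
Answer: $\frac{5617}{3} \approx 1872.3$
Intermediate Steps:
$P{\left(q,C \right)} = \frac{4 C^{2}}{3}$ ($P{\left(q,C \right)} = \frac{\left(C + C\right)^{2}}{3} = \frac{\left(2 C\right)^{2}}{3} = \frac{4 C^{2}}{3}$)
$P{\left(-8,10 \right)} \left(4 - -9\right) + B = \frac{4 \cdot 10^{2}}{3} \left(4 - -9\right) + 139 = \frac{4}{3} \cdot 100 \left(4 + 9\right) + 139 = \frac{400}{3} \cdot 13 + 139 = \frac{5200}{3} + 139 = \frac{5617}{3}$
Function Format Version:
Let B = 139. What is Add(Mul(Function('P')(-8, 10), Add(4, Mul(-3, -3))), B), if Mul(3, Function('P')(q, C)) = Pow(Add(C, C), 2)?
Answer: Rational(5617, 3) ≈ 1872.3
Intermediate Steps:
Function('P')(q, C) = Mul(Rational(4, 3), Pow(C, 2)) (Function('P')(q, C) = Mul(Rational(1, 3), Pow(Add(C, C), 2)) = Mul(Rational(1, 3), Pow(Mul(2, C), 2)) = Mul(Rational(1, 3), Mul(4, Pow(C, 2))) = Mul(Rational(4, 3), Pow(C, 2)))
Add(Mul(Function('P')(-8, 10), Add(4, Mul(-3, -3))), B) = Add(Mul(Mul(Rational(4, 3), Pow(10, 2)), Add(4, Mul(-3, -3))), 139) = Add(Mul(Mul(Rational(4, 3), 100), Add(4, 9)), 139) = Add(Mul(Rational(400, 3), 13), 139) = Add(Rational(5200, 3), 139) = Rational(5617, 3)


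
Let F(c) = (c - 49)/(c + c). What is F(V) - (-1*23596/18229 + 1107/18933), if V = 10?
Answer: -1642928441/2300864380 ≈ -0.71405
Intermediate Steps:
F(c) = (-49 + c)/(2*c) (F(c) = (-49 + c)/((2*c)) = (-49 + c)*(1/(2*c)) = (-49 + c)/(2*c))
F(V) - (-1*23596/18229 + 1107/18933) = (½)*(-49 + 10)/10 - (-1*23596/18229 + 1107/18933) = (½)*(⅒)*(-39) - (-23596*1/18229 + 1107*(1/18933)) = -39/20 - (-23596/18229 + 369/6311) = -39/20 - 1*(-142187855/115043219) = -39/20 + 142187855/115043219 = -1642928441/2300864380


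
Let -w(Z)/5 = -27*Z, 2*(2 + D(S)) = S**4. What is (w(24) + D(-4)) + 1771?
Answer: 5137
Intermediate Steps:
D(S) = -2 + S**4/2
w(Z) = 135*Z (w(Z) = -(-135)*Z = 135*Z)
(w(24) + D(-4)) + 1771 = (135*24 + (-2 + (1/2)*(-4)**4)) + 1771 = (3240 + (-2 + (1/2)*256)) + 1771 = (3240 + (-2 + 128)) + 1771 = (3240 + 126) + 1771 = 3366 + 1771 = 5137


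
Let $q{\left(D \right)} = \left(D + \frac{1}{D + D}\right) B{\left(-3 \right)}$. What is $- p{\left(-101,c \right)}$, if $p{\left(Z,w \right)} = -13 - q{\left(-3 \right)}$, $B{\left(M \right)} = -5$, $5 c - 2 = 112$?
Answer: $\frac{173}{6} \approx 28.833$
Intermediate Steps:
$c = \frac{114}{5}$ ($c = \frac{2}{5} + \frac{1}{5} \cdot 112 = \frac{2}{5} + \frac{112}{5} = \frac{114}{5} \approx 22.8$)
$q{\left(D \right)} = - 5 D - \frac{5}{2 D}$ ($q{\left(D \right)} = \left(D + \frac{1}{D + D}\right) \left(-5\right) = \left(D + \frac{1}{2 D}\right) \left(-5\right) = - 5 D - \frac{5}{2 D}$)
$p{\left(Z,w \right)} = - \frac{173}{6}$ ($p{\left(Z,w \right)} = -13 - \left(\left(-5\right) \left(-3\right) - \frac{5}{2 \left(-3\right)}\right) = -13 - \left(15 - - \frac{5}{6}\right) = -13 - \left(15 + \frac{5}{6}\right) = -13 - \frac{95}{6} = - \frac{173}{6}$)
$- p{\left(-101,c \right)} = \left(-1\right) \left(- \frac{173}{6}\right) = \frac{173}{6}$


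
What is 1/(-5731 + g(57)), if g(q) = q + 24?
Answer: -1/5650 ≈ -0.00017699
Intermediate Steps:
g(q) = 24 + q
1/(-5731 + g(57)) = 1/(-5731 + (24 + 57)) = 1/(-5731 + 81) = 1/(-5650) = -1/5650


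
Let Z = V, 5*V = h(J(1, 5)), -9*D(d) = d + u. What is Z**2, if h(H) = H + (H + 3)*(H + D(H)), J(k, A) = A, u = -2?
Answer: 16129/225 ≈ 71.684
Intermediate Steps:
D(d) = 2/9 - d/9 (D(d) = -(d - 2)/9 = -(-2 + d)/9 = 2/9 - d/9)
h(H) = H + (3 + H)*(2/9 + 8*H/9) (h(H) = H + (H + 3)*(H + (2/9 - H/9)) = H + (3 + H)*(2/9 + 8*H/9))
V = 127/15 (V = (2/3 + (8/9)*5**2 + (35/9)*5)/5 = (2/3 + (8/9)*25 + 175/9)/5 = (2/3 + 200/9 + 175/9)/5 = (1/5)*(127/3) = 127/15 ≈ 8.4667)
Z = 127/15 ≈ 8.4667
Z**2 = (127/15)**2 = 16129/225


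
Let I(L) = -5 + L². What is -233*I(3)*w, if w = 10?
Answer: -9320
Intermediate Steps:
-233*I(3)*w = -233*(-5 + 3²)*10 = -233*(-5 + 9)*10 = -932*10 = -233*40 = -9320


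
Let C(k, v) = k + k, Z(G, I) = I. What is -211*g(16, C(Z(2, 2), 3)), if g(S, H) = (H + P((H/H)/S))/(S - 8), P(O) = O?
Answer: -13715/128 ≈ -107.15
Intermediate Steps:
C(k, v) = 2*k
g(S, H) = (H + 1/S)/(-8 + S) (g(S, H) = (H + (H/H)/S)/(S - 8) = (H + 1/S)/(-8 + S))
-211*g(16, C(Z(2, 2), 3)) = -211*(1 + (2*2)*16)/(16*(-8 + 16)) = -211*(1 + 4*16)/(16*8) = -211*(1 + 64)/(16*8) = -211*65/(16*8) = -211*65/128 = -13715/128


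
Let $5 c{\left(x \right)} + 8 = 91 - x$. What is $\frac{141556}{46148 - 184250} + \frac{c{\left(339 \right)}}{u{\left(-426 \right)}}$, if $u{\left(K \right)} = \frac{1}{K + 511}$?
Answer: $- \frac{300580730}{69051} \approx -4353.0$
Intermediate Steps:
$c{\left(x \right)} = \frac{83}{5} - \frac{x}{5}$ ($c{\left(x \right)} = - \frac{8}{5} + \frac{91 - x}{5} = - \frac{8}{5} - \left(- \frac{91}{5} + \frac{x}{5}\right) = \frac{83}{5} - \frac{x}{5}$)
$u{\left(K \right)} = \frac{1}{511 + K}$
$\frac{141556}{46148 - 184250} + \frac{c{\left(339 \right)}}{u{\left(-426 \right)}} = \frac{141556}{46148 - 184250} + \frac{\frac{83}{5} - \frac{339}{5}}{\frac{1}{511 - 426}} = \frac{141556}{-138102} + \frac{\frac{83}{5} - \frac{339}{5}}{\frac{1}{85}} = 141556 \left(- \frac{1}{138102}\right) - \frac{256 \frac{1}{\frac{1}{85}}}{5} = - \frac{70778}{69051} - 4352 = - \frac{300580730}{69051}$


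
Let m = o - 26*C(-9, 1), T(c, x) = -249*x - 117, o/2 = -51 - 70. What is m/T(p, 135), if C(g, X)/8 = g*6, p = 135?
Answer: -5495/16866 ≈ -0.32580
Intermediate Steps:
o = -242 (o = 2*(-51 - 70) = 2*(-121) = -242)
C(g, X) = 48*g (C(g, X) = 8*(g*6) = 8*(6*g) = 48*g)
T(c, x) = -117 - 249*x
m = 10990 (m = -242 - 1248*(-9) = -242 - 26*(-432) = -242 + 11232 = 10990)
m/T(p, 135) = 10990/(-117 - 249*135) = 10990/(-117 - 33615) = 10990/(-33732) = 10990*(-1/33732) = -5495/16866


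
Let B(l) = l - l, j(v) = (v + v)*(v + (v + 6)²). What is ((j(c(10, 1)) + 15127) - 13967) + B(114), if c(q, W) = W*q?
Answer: 6480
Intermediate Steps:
j(v) = 2*v*(v + (6 + v)²) (j(v) = (2*v)*(v + (6 + v)²) = 2*v*(v + (6 + v)²))
B(l) = 0
((j(c(10, 1)) + 15127) - 13967) + B(114) = ((2*(1*10)*(1*10 + (6 + 1*10)²) + 15127) - 13967) + 0 = ((2*10*(10 + (6 + 10)²) + 15127) - 13967) + 0 = ((2*10*(10 + 16²) + 15127) - 13967) + 0 = ((2*10*(10 + 256) + 15127) - 13967) + 0 = ((2*10*266 + 15127) - 13967) + 0 = ((5320 + 15127) - 13967) + 0 = (20447 - 13967) + 0 = 6480 + 0 = 6480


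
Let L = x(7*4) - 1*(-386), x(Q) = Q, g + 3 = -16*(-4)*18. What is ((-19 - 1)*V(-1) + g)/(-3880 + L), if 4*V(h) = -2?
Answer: -1159/3466 ≈ -0.33439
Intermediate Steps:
V(h) = -½ (V(h) = (¼)*(-2) = -½)
g = 1149 (g = -3 - 16*(-4)*18 = -3 + 64*18 = -3 + 1152 = 1149)
L = 414 (L = 7*4 - 1*(-386) = 28 + 386 = 414)
((-19 - 1)*V(-1) + g)/(-3880 + L) = ((-19 - 1)*(-½) + 1149)/(-3880 + 414) = (-20*(-½) + 1149)/(-3466) = (10 + 1149)*(-1/3466) = 1159*(-1/3466) = -1159/3466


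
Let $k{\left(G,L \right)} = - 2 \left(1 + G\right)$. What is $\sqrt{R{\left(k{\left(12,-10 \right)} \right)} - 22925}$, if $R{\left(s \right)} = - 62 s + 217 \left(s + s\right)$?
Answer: $i \sqrt{32597} \approx 180.55 i$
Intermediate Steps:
$k{\left(G,L \right)} = -2 - 2 G$
$R{\left(s \right)} = 372 s$ ($R{\left(s \right)} = - 62 s + 217 \cdot 2 s = - 62 s + 434 s = 372 s$)
$\sqrt{R{\left(k{\left(12,-10 \right)} \right)} - 22925} = \sqrt{372 \left(-2 - 24\right) - 22925} = \sqrt{372 \left(-26\right) - 22925} = \sqrt{-9672 - 22925} = \sqrt{-32597} = i \sqrt{32597}$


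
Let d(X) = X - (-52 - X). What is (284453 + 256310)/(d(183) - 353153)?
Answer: -540763/352735 ≈ -1.5331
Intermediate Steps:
d(X) = 52 + 2*X (d(X) = X + (52 + X) = 52 + 2*X)
(284453 + 256310)/(d(183) - 353153) = (284453 + 256310)/((52 + 2*183) - 353153) = 540763/((52 + 366) - 353153) = 540763/(418 - 353153) = 540763/(-352735) = 540763*(-1/352735) = -540763/352735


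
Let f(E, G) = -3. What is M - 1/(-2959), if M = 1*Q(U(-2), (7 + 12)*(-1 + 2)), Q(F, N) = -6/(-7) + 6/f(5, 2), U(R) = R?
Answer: -23665/20713 ≈ -1.1425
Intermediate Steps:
Q(F, N) = -8/7 (Q(F, N) = -6/(-7) + 6/(-3) = -6*(-⅐) + 6*(-⅓) = 6/7 - 2 = -8/7)
M = -8/7 (M = 1*(-8/7) = -8/7 ≈ -1.1429)
M - 1/(-2959) = -8/7 - 1/(-2959) = -8/7 - 1*(-1/2959) = -8/7 + 1/2959 = -23665/20713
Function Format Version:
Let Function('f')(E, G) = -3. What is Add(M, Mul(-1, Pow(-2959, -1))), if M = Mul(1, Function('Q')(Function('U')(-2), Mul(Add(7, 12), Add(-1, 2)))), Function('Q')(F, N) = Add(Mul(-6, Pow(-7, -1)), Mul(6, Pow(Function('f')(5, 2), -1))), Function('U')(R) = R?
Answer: Rational(-23665, 20713) ≈ -1.1425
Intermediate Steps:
Function('Q')(F, N) = Rational(-8, 7) (Function('Q')(F, N) = Add(Mul(-6, Pow(-7, -1)), Mul(6, Pow(-3, -1))) = Add(Mul(-6, Rational(-1, 7)), Mul(6, Rational(-1, 3))) = Add(Rational(6, 7), -2) = Rational(-8, 7))
M = Rational(-8, 7) (M = Mul(1, Rational(-8, 7)) = Rational(-8, 7) ≈ -1.1429)
Add(M, Mul(-1, Pow(-2959, -1))) = Add(Rational(-8, 7), Mul(-1, Pow(-2959, -1))) = Add(Rational(-8, 7), Mul(-1, Rational(-1, 2959))) = Add(Rational(-8, 7), Rational(1, 2959)) = Rational(-23665, 20713)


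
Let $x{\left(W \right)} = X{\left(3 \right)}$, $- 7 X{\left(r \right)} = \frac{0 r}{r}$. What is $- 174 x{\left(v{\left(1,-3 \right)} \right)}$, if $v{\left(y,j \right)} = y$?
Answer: $0$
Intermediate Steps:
$X{\left(r \right)} = 0$ ($X{\left(r \right)} = - \frac{0 r \frac{1}{r}}{7} = - \frac{0 \frac{1}{r}}{7} = \left(- \frac{1}{7}\right) 0 = 0$)
$x{\left(W \right)} = 0$
$- 174 x{\left(v{\left(1,-3 \right)} \right)} = \left(-174\right) 0 = 0$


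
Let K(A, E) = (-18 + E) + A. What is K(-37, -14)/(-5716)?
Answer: 69/5716 ≈ 0.012071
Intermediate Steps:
K(A, E) = -18 + A + E
K(-37, -14)/(-5716) = (-18 - 37 - 14)/(-5716) = -69*(-1/5716) = 69/5716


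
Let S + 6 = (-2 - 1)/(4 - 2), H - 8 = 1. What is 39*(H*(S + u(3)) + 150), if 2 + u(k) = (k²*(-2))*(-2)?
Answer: 30303/2 ≈ 15152.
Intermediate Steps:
H = 9 (H = 8 + 1 = 9)
S = -15/2 (S = -6 + (-2 - 1)/(4 - 2) = -6 - 3/2 = -15/2 ≈ -7.5000)
u(k) = -2 + 4*k² (u(k) = -2 + (k²*(-2))*(-2) = -2 - 2*k²*(-2) = -2 + 4*k²)
39*(H*(S + u(3)) + 150) = 39*(9*(-15/2 + (-2 + 4*3²)) + 150) = 39*(9*(-15/2 + (-2 + 4*9)) + 150) = 39*(9*(-15/2 + (-2 + 36)) + 150) = 39*(9*(-15/2 + 34) + 150) = 39*(9*(53/2) + 150) = 39*(477/2 + 150) = 39*(777/2) = 30303/2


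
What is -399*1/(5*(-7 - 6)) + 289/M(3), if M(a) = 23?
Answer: 27962/1495 ≈ 18.704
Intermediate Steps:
-399*1/(5*(-7 - 6)) + 289/M(3) = -399*1/(5*(-7 - 6)) + 289/23 = -399/((-13*5)) + 289*(1/23) = -399/(-65) + 289/23 = -399*(-1/65) + 289/23 = 399/65 + 289/23 = 27962/1495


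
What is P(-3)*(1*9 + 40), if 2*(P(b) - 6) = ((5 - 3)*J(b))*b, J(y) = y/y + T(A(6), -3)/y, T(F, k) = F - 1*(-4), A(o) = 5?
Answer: 588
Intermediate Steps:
T(F, k) = 4 + F (T(F, k) = F + 4 = 4 + F)
J(y) = 1 + 9/y (J(y) = y/y + (4 + 5)/y = 1 + 9/y)
P(b) = 15 + b (P(b) = 6 + (((5 - 3)*((9 + b)/b))*b)/2 = 6 + ((2*((9 + b)/b))*b)/2 = 6 + ((2*(9 + b)/b)*b)/2 = 6 + (18 + 2*b)/2 = 6 + (9 + b) = 15 + b)
P(-3)*(1*9 + 40) = (15 - 3)*(1*9 + 40) = 12*(9 + 40) = 12*49 = 588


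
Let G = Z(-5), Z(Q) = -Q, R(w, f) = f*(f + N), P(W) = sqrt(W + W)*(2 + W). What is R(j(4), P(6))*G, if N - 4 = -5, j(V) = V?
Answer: 3840 - 80*sqrt(3) ≈ 3701.4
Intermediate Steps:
N = -1 (N = 4 - 5 = -1)
P(W) = sqrt(2)*sqrt(W)*(2 + W) (P(W) = sqrt(2*W)*(2 + W) = (sqrt(2)*sqrt(W))*(2 + W) = sqrt(2)*sqrt(W)*(2 + W))
R(w, f) = f*(-1 + f) (R(w, f) = f*(f - 1) = f*(-1 + f))
G = 5 (G = -1*(-5) = 5)
R(j(4), P(6))*G = ((sqrt(2)*sqrt(6)*(2 + 6))*(-1 + sqrt(2)*sqrt(6)*(2 + 6)))*5 = ((sqrt(2)*sqrt(6)*8)*(-1 + sqrt(2)*sqrt(6)*8))*5 = ((16*sqrt(3))*(-1 + 16*sqrt(3)))*5 = (16*sqrt(3)*(-1 + 16*sqrt(3)))*5 = 80*sqrt(3)*(-1 + 16*sqrt(3))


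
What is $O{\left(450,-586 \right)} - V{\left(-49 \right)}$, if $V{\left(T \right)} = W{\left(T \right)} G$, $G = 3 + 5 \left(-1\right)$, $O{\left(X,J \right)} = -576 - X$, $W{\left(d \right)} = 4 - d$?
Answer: $-920$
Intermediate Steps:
$G = -2$ ($G = 3 - 5 = -2$)
$V{\left(T \right)} = -8 + 2 T$ ($V{\left(T \right)} = \left(4 - T\right) \left(-2\right) = -8 + 2 T$)
$O{\left(450,-586 \right)} - V{\left(-49 \right)} = \left(-576 - 450\right) - \left(-8 + 2 \left(-49\right)\right) = \left(-576 - 450\right) - \left(-8 - 98\right) = -1026 - -106 = -1026 + 106 = -920$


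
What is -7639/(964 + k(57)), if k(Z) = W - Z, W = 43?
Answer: -7639/950 ≈ -8.0410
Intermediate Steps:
k(Z) = 43 - Z
-7639/(964 + k(57)) = -7639/(964 + (43 - 1*57)) = -7639/(964 + (43 - 57)) = -7639/(964 - 14) = -7639/950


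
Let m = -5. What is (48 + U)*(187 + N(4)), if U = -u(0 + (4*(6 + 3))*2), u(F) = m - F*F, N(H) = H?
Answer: 1000267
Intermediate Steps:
u(F) = -5 - F² (u(F) = -5 - F*F = -5 - F²)
U = 5189 (U = -(-5 - (0 + (4*(6 + 3))*2)²) = -(-5 - (0 + (4*9)*2)²) = -(-5 - (0 + 36*2)²) = -(-5 - (0 + 72)²) = -(-5 - 1*72²) = -(-5 - 1*5184) = -(-5 - 5184) = -1*(-5189) = 5189)
(48 + U)*(187 + N(4)) = (48 + 5189)*(187 + 4) = 5237*191 = 1000267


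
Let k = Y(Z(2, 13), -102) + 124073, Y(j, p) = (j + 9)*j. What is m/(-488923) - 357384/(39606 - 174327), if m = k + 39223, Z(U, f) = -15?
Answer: 50907244042/21956065161 ≈ 2.3186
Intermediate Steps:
Y(j, p) = j*(9 + j) (Y(j, p) = (9 + j)*j = j*(9 + j))
k = 124163 (k = -15*(9 - 15) + 124073 = -15*(-6) + 124073 = 90 + 124073 = 124163)
m = 163386 (m = 124163 + 39223 = 163386)
m/(-488923) - 357384/(39606 - 174327) = 163386/(-488923) - 357384/(39606 - 174327) = 163386*(-1/488923) - 357384/(-134721) = -163386/488923 - 357384*(-1/134721) = -163386/488923 + 119128/44907 = 50907244042/21956065161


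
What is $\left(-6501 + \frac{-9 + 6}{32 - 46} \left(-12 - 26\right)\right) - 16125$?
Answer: $- \frac{158439}{7} \approx -22634.0$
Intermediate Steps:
$\left(-6501 + \frac{-9 + 6}{32 - 46} \left(-12 - 26\right)\right) - 16125 = \left(-6501 + - \frac{3}{-14} \left(-38\right)\right) - 16125 = \left(-6501 + \left(-3\right) \left(- \frac{1}{14}\right) \left(-38\right)\right) - 16125 = \left(-6501 + \frac{3}{14} \left(-38\right)\right) - 16125 = \left(-6501 - \frac{57}{7}\right) - 16125 = - \frac{45564}{7} - 16125 = - \frac{158439}{7}$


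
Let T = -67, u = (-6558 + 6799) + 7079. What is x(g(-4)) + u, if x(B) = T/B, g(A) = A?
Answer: 29347/4 ≈ 7336.8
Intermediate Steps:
u = 7320 (u = 241 + 7079 = 7320)
x(B) = -67/B
x(g(-4)) + u = -67/(-4) + 7320 = -67*(-¼) + 7320 = 67/4 + 7320 = 29347/4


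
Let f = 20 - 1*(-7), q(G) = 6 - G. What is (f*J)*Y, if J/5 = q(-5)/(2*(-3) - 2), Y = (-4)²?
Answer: -2970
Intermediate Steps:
Y = 16
J = -55/8 (J = 5*((6 - 1*(-5))/(2*(-3) - 2)) = 5*((6 + 5)/(-6 - 2)) = 5*(11/(-8)) = 5*(11*(-⅛)) = 5*(-11/8) = -55/8 ≈ -6.8750)
f = 27 (f = 20 + 7 = 27)
(f*J)*Y = (27*(-55/8))*16 = -1485/8*16 = -2970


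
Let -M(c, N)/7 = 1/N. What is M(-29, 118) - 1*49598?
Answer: -5852571/118 ≈ -49598.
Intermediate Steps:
M(c, N) = -7/N
M(-29, 118) - 1*49598 = -7/118 - 1*49598 = -7*1/118 - 49598 = -7/118 - 49598 = -5852571/118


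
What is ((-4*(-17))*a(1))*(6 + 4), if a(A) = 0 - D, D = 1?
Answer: -680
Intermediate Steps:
a(A) = -1 (a(A) = 0 - 1*1 = 0 - 1 = -1)
((-4*(-17))*a(1))*(6 + 4) = (-4*(-17)*(-1))*(6 + 4) = (68*(-1))*10 = -68*10 = -680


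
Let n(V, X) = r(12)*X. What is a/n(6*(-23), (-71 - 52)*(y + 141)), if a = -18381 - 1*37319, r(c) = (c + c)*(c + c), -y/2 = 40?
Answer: 13925/1080432 ≈ 0.012888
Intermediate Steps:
y = -80 (y = -2*40 = -80)
r(c) = 4*c² (r(c) = (2*c)*(2*c) = 4*c²)
n(V, X) = 576*X (n(V, X) = (4*12²)*X = (4*144)*X = 576*X)
a = -55700 (a = -18381 - 37319 = -55700)
a/n(6*(-23), (-71 - 52)*(y + 141)) = -55700*1/(576*(-80 + 141)*(-71 - 52)) = -55700/(576*(-123*61)) = -55700/(576*(-7503)) = -55700/(-4321728) = -55700*(-1/4321728) = 13925/1080432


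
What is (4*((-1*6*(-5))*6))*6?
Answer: 4320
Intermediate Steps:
(4*((-1*6*(-5))*6))*6 = (4*(-6*(-5)*6))*6 = (4*(30*6))*6 = (4*180)*6 = 720*6 = 4320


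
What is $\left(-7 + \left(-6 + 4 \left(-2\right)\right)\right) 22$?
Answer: $-462$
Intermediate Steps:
$\left(-7 + \left(-6 + 4 \left(-2\right)\right)\right) 22 = \left(-7 - 14\right) 22 = \left(-21\right) 22 = -462$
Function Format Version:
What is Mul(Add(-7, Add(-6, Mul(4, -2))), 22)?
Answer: -462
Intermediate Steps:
Mul(Add(-7, Add(-6, Mul(4, -2))), 22) = Mul(Add(-7, Add(-6, -8)), 22) = Mul(Add(-7, -14), 22) = Mul(-21, 22) = -462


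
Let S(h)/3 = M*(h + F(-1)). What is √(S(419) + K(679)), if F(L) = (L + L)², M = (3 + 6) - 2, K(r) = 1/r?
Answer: √4095427882/679 ≈ 94.250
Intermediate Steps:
M = 7 (M = 9 - 2 = 7)
F(L) = 4*L² (F(L) = (2*L)² = 4*L²)
S(h) = 84 + 21*h (S(h) = 3*(7*(h + 4*(-1)²)) = 3*(7*(h + 4*1)) = 3*(7*(h + 4)) = 3*(7*(4 + h)) = 3*(28 + 7*h) = 84 + 21*h)
√(S(419) + K(679)) = √((84 + 21*419) + 1/679) = √((84 + 8799) + 1/679) = √(8883 + 1/679) = √(6031558/679) = √4095427882/679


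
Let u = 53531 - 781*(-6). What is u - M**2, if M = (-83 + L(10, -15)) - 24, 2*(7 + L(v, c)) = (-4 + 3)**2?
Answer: 181339/4 ≈ 45335.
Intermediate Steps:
L(v, c) = -13/2 (L(v, c) = -7 + (-4 + 3)**2/2 = -7 + (1/2)*(-1)**2 = -7 + (1/2)*1 = -7 + 1/2 = -13/2)
M = -227/2 (M = (-83 - 13/2) - 24 = -179/2 - 24 = -227/2 ≈ -113.50)
u = 58217 (u = 53531 + 4686 = 58217)
u - M**2 = 58217 - (-227/2)**2 = 58217 - 1*51529/4 = 58217 - 51529/4 = 181339/4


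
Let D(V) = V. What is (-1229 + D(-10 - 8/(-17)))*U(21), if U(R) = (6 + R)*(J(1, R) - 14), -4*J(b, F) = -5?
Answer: 1705455/4 ≈ 4.2636e+5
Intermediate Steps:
J(b, F) = 5/4 (J(b, F) = -¼*(-5) = 5/4)
U(R) = -153/2 - 51*R/4 (U(R) = (6 + R)*(5/4 - 14) = (6 + R)*(-51/4) = -153/2 - 51*R/4)
(-1229 + D(-10 - 8/(-17)))*U(21) = (-1229 + (-10 - 8/(-17)))*(-153/2 - 51/4*21) = (-1229 + (-10 - 8*(-1/17)))*(-153/2 - 1071/4) = (-1229 + (-10 + 8/17))*(-1377/4) = (-1229 - 162/17)*(-1377/4) = -21055/17*(-1377/4) = 1705455/4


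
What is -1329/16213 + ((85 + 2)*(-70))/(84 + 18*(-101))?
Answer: 16072114/4685557 ≈ 3.4301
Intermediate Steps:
-1329/16213 + ((85 + 2)*(-70))/(84 + 18*(-101)) = -1329*1/16213 + (87*(-70))/(84 - 1818) = -1329/16213 - 6090/(-1734) = -1329/16213 - 6090*(-1/1734) = -1329/16213 + 1015/289 = 16072114/4685557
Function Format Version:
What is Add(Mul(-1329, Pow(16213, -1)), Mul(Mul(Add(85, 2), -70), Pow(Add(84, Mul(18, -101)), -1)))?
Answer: Rational(16072114, 4685557) ≈ 3.4301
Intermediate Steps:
Add(Mul(-1329, Pow(16213, -1)), Mul(Mul(Add(85, 2), -70), Pow(Add(84, Mul(18, -101)), -1))) = Add(Mul(-1329, Rational(1, 16213)), Mul(Mul(87, -70), Pow(Add(84, -1818), -1))) = Add(Rational(-1329, 16213), Mul(-6090, Pow(-1734, -1))) = Add(Rational(-1329, 16213), Mul(-6090, Rational(-1, 1734))) = Add(Rational(-1329, 16213), Rational(1015, 289)) = Rational(16072114, 4685557)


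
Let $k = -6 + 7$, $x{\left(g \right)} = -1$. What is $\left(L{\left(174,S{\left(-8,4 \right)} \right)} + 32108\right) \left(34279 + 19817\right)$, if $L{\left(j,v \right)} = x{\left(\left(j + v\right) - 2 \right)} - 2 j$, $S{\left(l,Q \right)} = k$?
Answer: $1718034864$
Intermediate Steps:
$k = 1$
$S{\left(l,Q \right)} = 1$
$L{\left(j,v \right)} = -1 - 2 j$
$\left(L{\left(174,S{\left(-8,4 \right)} \right)} + 32108\right) \left(34279 + 19817\right) = \left(\left(-1 - 348\right) + 32108\right) \left(34279 + 19817\right) = \left(\left(-1 - 348\right) + 32108\right) 54096 = \left(-349 + 32108\right) 54096 = 31759 \cdot 54096 = 1718034864$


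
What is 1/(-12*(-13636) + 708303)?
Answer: 1/871935 ≈ 1.1469e-6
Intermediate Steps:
1/(-12*(-13636) + 708303) = 1/(163632 + 708303) = 1/871935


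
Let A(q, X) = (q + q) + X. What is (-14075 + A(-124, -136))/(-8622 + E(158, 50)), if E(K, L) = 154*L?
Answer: 14459/922 ≈ 15.682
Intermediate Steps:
A(q, X) = X + 2*q (A(q, X) = 2*q + X = X + 2*q)
(-14075 + A(-124, -136))/(-8622 + E(158, 50)) = (-14075 + (-136 + 2*(-124)))/(-8622 + 154*50) = (-14075 + (-136 - 248))/(-8622 + 7700) = (-14075 - 384)/(-922) = -14459*(-1/922) = 14459/922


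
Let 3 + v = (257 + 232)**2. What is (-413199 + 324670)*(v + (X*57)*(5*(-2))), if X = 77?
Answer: -17283339612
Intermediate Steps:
v = 239118 (v = -3 + (257 + 232)**2 = -3 + 489**2 = -3 + 239121 = 239118)
(-413199 + 324670)*(v + (X*57)*(5*(-2))) = (-413199 + 324670)*(239118 + (77*57)*(5*(-2))) = -88529*(239118 + 4389*(-10)) = -88529*(239118 - 43890) = -88529*195228 = -17283339612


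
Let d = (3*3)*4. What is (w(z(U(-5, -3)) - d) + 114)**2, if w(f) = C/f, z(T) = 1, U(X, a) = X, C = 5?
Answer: 635209/49 ≈ 12963.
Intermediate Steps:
d = 36 (d = 9*4 = 36)
w(f) = 5/f
(w(z(U(-5, -3)) - d) + 114)**2 = (5/(1 - 1*36) + 114)**2 = (5/(1 - 36) + 114)**2 = (5/(-35) + 114)**2 = (5*(-1/35) + 114)**2 = (-1/7 + 114)**2 = (797/7)**2 = 635209/49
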